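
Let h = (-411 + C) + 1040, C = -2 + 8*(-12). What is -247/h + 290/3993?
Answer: -277427/706761 ≈ -0.39253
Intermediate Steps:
C = -98 (C = -2 - 96 = -98)
h = 531 (h = (-411 - 98) + 1040 = -509 + 1040 = 531)
-247/h + 290/3993 = -247/531 + 290/3993 = -277427/706761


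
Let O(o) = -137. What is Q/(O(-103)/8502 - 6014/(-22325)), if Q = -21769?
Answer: -4131911848350/48072503 ≈ -85952.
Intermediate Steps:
Q/(O(-103)/8502 - 6014/(-22325)) = -21769/(-137/8502 - 6014/(-22325)) = -21769/(-137*1/8502 - 6014*(-1/22325)) = -21769/(-137/8502 + 6014/22325) = -21769/48072503/189807150 = -21769*189807150/48072503 = -4131911848350/48072503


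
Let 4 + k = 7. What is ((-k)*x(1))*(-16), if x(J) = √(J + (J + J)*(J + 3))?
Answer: 144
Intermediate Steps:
k = 3 (k = -4 + 7 = 3)
x(J) = √(J + 2*J*(3 + J)) (x(J) = √(J + (2*J)*(3 + J)) = √(J + 2*J*(3 + J)))
((-k)*x(1))*(-16) = ((-1*3)*√(1*(7 + 2*1)))*(-16) = -3*√(7 + 2)*(-16) = -3*√(1*9)*(-16) = -3*√9*(-16) = -3*3*(-16) = -9*(-16) = 144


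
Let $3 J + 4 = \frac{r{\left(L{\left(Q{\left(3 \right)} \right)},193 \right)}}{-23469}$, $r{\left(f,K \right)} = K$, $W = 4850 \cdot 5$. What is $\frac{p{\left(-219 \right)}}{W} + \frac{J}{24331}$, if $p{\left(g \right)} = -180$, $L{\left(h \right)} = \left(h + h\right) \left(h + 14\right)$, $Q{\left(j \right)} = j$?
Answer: $- \frac{31063426231}{4154201338725} \approx -0.0074776$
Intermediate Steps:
$L{\left(h \right)} = 2 h \left(14 + h\right)$
$W = 24250$
$J = - \frac{94069}{70407}$ ($J = - \frac{4}{3} + \frac{193 \frac{1}{-23469}}{3} = - \frac{4}{3} + \frac{193 \left(- \frac{1}{23469}\right)}{3} = - \frac{4}{3} + \frac{1}{3} \left(- \frac{193}{23469}\right) = - \frac{4}{3} - \frac{193}{70407} = - \frac{94069}{70407} \approx -1.3361$)
$\frac{p{\left(-219 \right)}}{W} + \frac{J}{24331} = - \frac{180}{24250} - \frac{94069}{70407 \cdot 24331} = \left(-180\right) \frac{1}{24250} - \frac{94069}{1713072717} = - \frac{18}{2425} - \frac{94069}{1713072717} = - \frac{31063426231}{4154201338725}$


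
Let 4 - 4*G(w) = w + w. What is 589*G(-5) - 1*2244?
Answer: -365/2 ≈ -182.50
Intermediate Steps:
G(w) = 1 - w/2 (G(w) = 1 - (w + w)/4 = 1 - w/2)
589*G(-5) - 1*2244 = 589*(1 - ½*(-5)) - 1*2244 = 589*(1 + 5/2) - 2244 = 589*(7/2) - 2244 = 4123/2 - 2244 = -365/2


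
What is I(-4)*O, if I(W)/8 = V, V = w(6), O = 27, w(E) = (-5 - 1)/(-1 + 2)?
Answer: -1296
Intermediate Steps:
w(E) = -6 (w(E) = -6/1 = -6*1 = -6)
V = -6
I(W) = -48 (I(W) = 8*(-6) = -48)
I(-4)*O = -48*27 = -1296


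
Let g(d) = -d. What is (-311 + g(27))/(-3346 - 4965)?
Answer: 338/8311 ≈ 0.040669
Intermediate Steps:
(-311 + g(27))/(-3346 - 4965) = (-311 - 1*27)/(-3346 - 4965) = (-311 - 27)/(-8311) = -338*(-1/8311) = 338/8311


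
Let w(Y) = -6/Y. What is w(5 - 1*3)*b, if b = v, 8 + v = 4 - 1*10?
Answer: 42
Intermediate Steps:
v = -14 (v = -8 + (4 - 1*10) = -8 + (4 - 10) = -8 - 6 = -14)
b = -14
w(5 - 1*3)*b = -6/(5 - 1*3)*(-14) = -6/(5 - 3)*(-14) = -6/2*(-14) = -6*½*(-14) = -3*(-14) = 42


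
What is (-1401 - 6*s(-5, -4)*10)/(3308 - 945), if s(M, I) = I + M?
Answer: -861/2363 ≈ -0.36437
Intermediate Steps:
(-1401 - 6*s(-5, -4)*10)/(3308 - 945) = (-1401 - 6*(-4 - 5)*10)/(3308 - 945) = (-1401 - 6*(-9)*10)/2363 = (-1401 + 54*10)*(1/2363) = (-1401 + 540)*(1/2363) = -861*1/2363 = -861/2363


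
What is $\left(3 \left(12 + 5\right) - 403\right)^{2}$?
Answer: $123904$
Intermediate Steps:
$\left(3 \left(12 + 5\right) - 403\right)^{2} = \left(3 \cdot 17 - 403\right)^{2} = \left(51 - 403\right)^{2} = \left(-352\right)^{2} = 123904$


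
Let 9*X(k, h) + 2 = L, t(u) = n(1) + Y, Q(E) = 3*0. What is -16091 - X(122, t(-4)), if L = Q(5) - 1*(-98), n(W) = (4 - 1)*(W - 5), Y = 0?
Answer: -48305/3 ≈ -16102.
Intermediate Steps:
Q(E) = 0
n(W) = -15 + 3*W (n(W) = 3*(-5 + W) = -15 + 3*W)
t(u) = -12 (t(u) = (-15 + 3*1) + 0 = (-15 + 3) + 0 = -12 + 0 = -12)
L = 98 (L = 0 - 1*(-98) = 0 + 98 = 98)
X(k, h) = 32/3 (X(k, h) = -2/9 + (⅑)*98 = -2/9 + 98/9 = 32/3)
-16091 - X(122, t(-4)) = -16091 - 1*32/3 = -16091 - 32/3 = -48305/3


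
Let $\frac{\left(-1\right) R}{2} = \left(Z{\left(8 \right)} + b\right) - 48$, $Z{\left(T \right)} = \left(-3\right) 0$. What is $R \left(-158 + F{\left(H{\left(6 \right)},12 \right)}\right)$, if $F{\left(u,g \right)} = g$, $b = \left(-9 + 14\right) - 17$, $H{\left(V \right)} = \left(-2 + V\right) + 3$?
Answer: $-17520$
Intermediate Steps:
$H{\left(V \right)} = 1 + V$
$b = -12$ ($b = 5 - 17 = -12$)
$Z{\left(T \right)} = 0$
$R = 120$ ($R = - 2 \left(\left(0 - 12\right) - 48\right) = - 2 \left(-12 - 48\right) = \left(-2\right) \left(-60\right) = 120$)
$R \left(-158 + F{\left(H{\left(6 \right)},12 \right)}\right) = 120 \left(-158 + 12\right) = 120 \left(-146\right) = -17520$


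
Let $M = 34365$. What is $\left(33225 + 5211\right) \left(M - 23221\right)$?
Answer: $428330784$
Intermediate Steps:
$\left(33225 + 5211\right) \left(M - 23221\right) = \left(33225 + 5211\right) \left(34365 - 23221\right) = 38436 \cdot 11144 = 428330784$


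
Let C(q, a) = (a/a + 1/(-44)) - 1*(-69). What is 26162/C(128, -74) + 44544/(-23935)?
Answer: 27415097704/73695865 ≈ 372.00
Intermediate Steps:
C(q, a) = 3079/44 (C(q, a) = (1 + 1*(-1/44)) + 69 = (1 - 1/44) + 69 = 43/44 + 69 = 3079/44)
26162/C(128, -74) + 44544/(-23935) = 26162/(3079/44) + 44544/(-23935) = 26162*(44/3079) + 44544*(-1/23935) = 1151128/3079 - 44544/23935 = 27415097704/73695865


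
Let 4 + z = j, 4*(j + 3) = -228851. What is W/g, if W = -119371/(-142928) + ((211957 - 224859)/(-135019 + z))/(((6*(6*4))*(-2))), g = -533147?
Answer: -825887838613/527360650131197520 ≈ -1.5661e-6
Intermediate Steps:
j = -228863/4 (j = -3 + (1/4)*(-228851) = -3 - 228851/4 = -228863/4 ≈ -57216.)
z = -228879/4 (z = -4 - 228863/4 = -228879/4 ≈ -57220.)
W = 825887838613/989146802160 (W = -119371/(-142928) + ((211957 - 224859)/(-135019 - 228879/4))/(((6*(6*4))*(-2))) = -119371*(-1/142928) + (-12902/(-768955/4))/(((6*24)*(-2))) = 119371/142928 + (-12902*(-4/768955))/((144*(-2))) = 119371/142928 + (51608/768955)/(-288) = 119371/142928 + (51608/768955)*(-1/288) = 119371/142928 - 6451/27682380 = 825887838613/989146802160 ≈ 0.83495)
W/g = (825887838613/989146802160)/(-533147) = (825887838613/989146802160)*(-1/533147) = -825887838613/527360650131197520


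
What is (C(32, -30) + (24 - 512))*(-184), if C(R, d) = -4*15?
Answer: 100832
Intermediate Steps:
C(R, d) = -60
(C(32, -30) + (24 - 512))*(-184) = (-60 + (24 - 512))*(-184) = (-60 - 488)*(-184) = -548*(-184) = 100832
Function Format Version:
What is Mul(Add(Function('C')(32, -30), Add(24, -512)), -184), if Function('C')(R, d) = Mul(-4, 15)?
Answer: 100832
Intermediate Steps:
Function('C')(R, d) = -60
Mul(Add(Function('C')(32, -30), Add(24, -512)), -184) = Mul(Add(-60, Add(24, -512)), -184) = Mul(Add(-60, -488), -184) = Mul(-548, -184) = 100832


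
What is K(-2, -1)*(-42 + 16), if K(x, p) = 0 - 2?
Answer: 52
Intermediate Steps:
K(x, p) = -2
K(-2, -1)*(-42 + 16) = -2*(-42 + 16) = -2*(-26) = 52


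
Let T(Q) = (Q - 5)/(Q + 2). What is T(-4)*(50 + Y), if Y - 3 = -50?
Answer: 27/2 ≈ 13.500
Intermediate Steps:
Y = -47 (Y = 3 - 50 = -47)
T(Q) = (-5 + Q)/(2 + Q)
T(-4)*(50 + Y) = ((-5 - 4)/(2 - 4))*(50 - 47) = (-9/(-2))*3 = -½*(-9)*3 = (9/2)*3 = 27/2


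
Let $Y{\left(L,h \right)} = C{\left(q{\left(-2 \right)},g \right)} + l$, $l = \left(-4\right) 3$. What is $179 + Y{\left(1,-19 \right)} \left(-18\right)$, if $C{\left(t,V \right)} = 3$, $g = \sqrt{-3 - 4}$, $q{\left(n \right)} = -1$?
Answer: $341$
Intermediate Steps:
$l = -12$
$g = i \sqrt{7}$ ($g = \sqrt{-7} = i \sqrt{7} \approx 2.6458 i$)
$Y{\left(L,h \right)} = -9$ ($Y{\left(L,h \right)} = 3 - 12 = -9$)
$179 + Y{\left(1,-19 \right)} \left(-18\right) = 179 - -162 = 179 + 162 = 341$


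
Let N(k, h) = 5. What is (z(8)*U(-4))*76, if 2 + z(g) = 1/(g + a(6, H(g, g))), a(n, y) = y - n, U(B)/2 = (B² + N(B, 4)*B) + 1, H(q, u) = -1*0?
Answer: 684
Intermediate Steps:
H(q, u) = 0
U(B) = 2 + 2*B² + 10*B (U(B) = 2*((B² + 5*B) + 1) = 2*(1 + B² + 5*B) = 2 + 2*B² + 10*B)
z(g) = -2 + 1/(-6 + g) (z(g) = -2 + 1/(g + (0 - 1*6)) = -2 + 1/(g + (0 - 6)) = -2 + 1/(g - 6) = -2 + 1/(-6 + g))
(z(8)*U(-4))*76 = (((13 - 2*8)/(-6 + 8))*(2 + 2*(-4)² + 10*(-4)))*76 = (((13 - 16)/2)*(2 + 2*16 - 40))*76 = (((½)*(-3))*(2 + 32 - 40))*76 = -3/2*(-6)*76 = 9*76 = 684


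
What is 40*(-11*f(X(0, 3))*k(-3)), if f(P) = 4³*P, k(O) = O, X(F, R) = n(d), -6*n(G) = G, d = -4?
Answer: 56320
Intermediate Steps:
n(G) = -G/6
X(F, R) = ⅔ (X(F, R) = -⅙*(-4) = ⅔)
f(P) = 64*P
40*(-11*f(X(0, 3))*k(-3)) = 40*(-11*64*(⅔)*(-3)) = 40*(-1408*(-3)/3) = 40*(-11*(-128)) = 40*1408 = 56320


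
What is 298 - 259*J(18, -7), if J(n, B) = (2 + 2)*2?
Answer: -1774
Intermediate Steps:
J(n, B) = 8 (J(n, B) = 4*2 = 8)
298 - 259*J(18, -7) = 298 - 259*8 = 298 - 2072 = -1774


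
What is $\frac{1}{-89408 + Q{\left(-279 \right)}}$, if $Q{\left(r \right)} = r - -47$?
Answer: $- \frac{1}{89640} \approx -1.1156 \cdot 10^{-5}$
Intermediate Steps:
$Q{\left(r \right)} = 47 + r$ ($Q{\left(r \right)} = r + 47 = 47 + r$)
$\frac{1}{-89408 + Q{\left(-279 \right)}} = \frac{1}{-89408 + \left(47 - 279\right)} = \frac{1}{-89408 - 232} = \frac{1}{-89640} = - \frac{1}{89640}$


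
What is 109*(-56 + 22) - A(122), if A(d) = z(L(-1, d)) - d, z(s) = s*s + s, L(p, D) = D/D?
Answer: -3586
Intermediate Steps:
L(p, D) = 1
z(s) = s + s**2 (z(s) = s**2 + s = s + s**2)
A(d) = 2 - d (A(d) = 1*(1 + 1) - d = 1*2 - d = 2 - d)
109*(-56 + 22) - A(122) = 109*(-56 + 22) - (2 - 1*122) = 109*(-34) - (2 - 122) = -3706 - 1*(-120) = -3706 + 120 = -3586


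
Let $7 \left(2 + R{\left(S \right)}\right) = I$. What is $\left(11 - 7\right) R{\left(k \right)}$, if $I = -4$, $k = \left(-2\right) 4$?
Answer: $- \frac{72}{7} \approx -10.286$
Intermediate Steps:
$k = -8$
$R{\left(S \right)} = - \frac{18}{7}$ ($R{\left(S \right)} = -2 + \frac{1}{7} \left(-4\right) = -2 - \frac{4}{7} = - \frac{18}{7}$)
$\left(11 - 7\right) R{\left(k \right)} = \left(11 - 7\right) \left(- \frac{18}{7}\right) = 4 \left(- \frac{18}{7}\right) = - \frac{72}{7}$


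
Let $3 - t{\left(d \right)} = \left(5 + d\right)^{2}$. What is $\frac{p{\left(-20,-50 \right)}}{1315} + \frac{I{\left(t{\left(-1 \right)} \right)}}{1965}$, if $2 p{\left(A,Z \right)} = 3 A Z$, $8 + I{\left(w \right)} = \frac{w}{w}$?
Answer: $\frac{587659}{516795} \approx 1.1371$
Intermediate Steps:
$t{\left(d \right)} = 3 - \left(5 + d\right)^{2}$
$I{\left(w \right)} = -7$ ($I{\left(w \right)} = -8 + \frac{w}{w} = -8 + 1 = -7$)
$p{\left(A,Z \right)} = \frac{3 A Z}{2}$
$\frac{p{\left(-20,-50 \right)}}{1315} + \frac{I{\left(t{\left(-1 \right)} \right)}}{1965} = \frac{\frac{3}{2} \left(-20\right) \left(-50\right)}{1315} - \frac{7}{1965} = 1500 \cdot \frac{1}{1315} - \frac{7}{1965} = \frac{300}{263} - \frac{7}{1965} = \frac{587659}{516795}$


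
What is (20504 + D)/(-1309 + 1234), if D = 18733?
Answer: -13079/25 ≈ -523.16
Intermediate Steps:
(20504 + D)/(-1309 + 1234) = (20504 + 18733)/(-1309 + 1234) = 39237/(-75) = 39237*(-1/75) = -13079/25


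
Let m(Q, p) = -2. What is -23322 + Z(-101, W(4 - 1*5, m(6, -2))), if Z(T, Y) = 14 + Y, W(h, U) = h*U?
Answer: -23306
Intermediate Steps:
W(h, U) = U*h
-23322 + Z(-101, W(4 - 1*5, m(6, -2))) = -23322 + (14 - 2*(4 - 1*5)) = -23322 + (14 - 2*(4 - 5)) = -23322 + (14 - 2*(-1)) = -23322 + (14 + 2) = -23322 + 16 = -23306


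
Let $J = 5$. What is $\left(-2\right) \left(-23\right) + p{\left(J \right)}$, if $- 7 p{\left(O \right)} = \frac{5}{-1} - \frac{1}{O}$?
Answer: $\frac{1636}{35} \approx 46.743$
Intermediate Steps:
$p{\left(O \right)} = \frac{5}{7} + \frac{1}{7 O}$ ($p{\left(O \right)} = - \frac{\frac{5}{-1} - \frac{1}{O}}{7} = - \frac{5 \left(-1\right) - \frac{1}{O}}{7} = - \frac{-5 - \frac{1}{O}}{7} = \frac{5}{7} + \frac{1}{7 O}$)
$\left(-2\right) \left(-23\right) + p{\left(J \right)} = \left(-2\right) \left(-23\right) + \frac{1 + 5 \cdot 5}{7 \cdot 5} = 46 + \frac{1}{7} \cdot \frac{1}{5} \left(1 + 25\right) = 46 + \frac{1}{7} \cdot \frac{1}{5} \cdot 26 = 46 + \frac{26}{35} = \frac{1636}{35}$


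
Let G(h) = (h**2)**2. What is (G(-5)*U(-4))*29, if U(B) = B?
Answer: -72500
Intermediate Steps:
G(h) = h**4
(G(-5)*U(-4))*29 = ((-5)**4*(-4))*29 = (625*(-4))*29 = -2500*29 = -72500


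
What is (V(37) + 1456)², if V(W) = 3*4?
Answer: 2155024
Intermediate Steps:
V(W) = 12
(V(37) + 1456)² = (12 + 1456)² = 1468² = 2155024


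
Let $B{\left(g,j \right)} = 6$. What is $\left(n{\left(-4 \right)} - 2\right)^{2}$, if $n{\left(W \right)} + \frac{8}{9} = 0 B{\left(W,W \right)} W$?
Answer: $\frac{676}{81} \approx 8.3457$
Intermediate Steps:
$n{\left(W \right)} = - \frac{8}{9}$ ($n{\left(W \right)} = - \frac{8}{9} + 0 \cdot 6 W = - \frac{8}{9} + 0 W = - \frac{8}{9} + 0 = - \frac{8}{9}$)
$\left(n{\left(-4 \right)} - 2\right)^{2} = \left(- \frac{8}{9} - 2\right)^{2} = \left(- \frac{26}{9}\right)^{2} = \frac{676}{81}$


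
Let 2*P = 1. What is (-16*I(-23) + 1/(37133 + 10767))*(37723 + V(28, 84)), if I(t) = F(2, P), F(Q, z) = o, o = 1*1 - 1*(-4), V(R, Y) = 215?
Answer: -72689189031/23950 ≈ -3.0350e+6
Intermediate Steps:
P = 1/2 (P = (1/2)*1 = 1/2 ≈ 0.50000)
o = 5 (o = 1 + 4 = 5)
F(Q, z) = 5
I(t) = 5
(-16*I(-23) + 1/(37133 + 10767))*(37723 + V(28, 84)) = (-16*5 + 1/(37133 + 10767))*(37723 + 215) = (-80 + 1/47900)*37938 = -3831999/47900*37938 = -72689189031/23950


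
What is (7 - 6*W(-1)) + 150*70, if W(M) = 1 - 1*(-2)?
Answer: 10489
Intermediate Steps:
W(M) = 3 (W(M) = 1 + 2 = 3)
(7 - 6*W(-1)) + 150*70 = (7 - 6*3) + 150*70 = (7 - 18) + 10500 = -11 + 10500 = 10489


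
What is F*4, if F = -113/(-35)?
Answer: 452/35 ≈ 12.914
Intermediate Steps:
F = 113/35 (F = -113*(-1/35) = 113/35 ≈ 3.2286)
F*4 = (113/35)*4 = 452/35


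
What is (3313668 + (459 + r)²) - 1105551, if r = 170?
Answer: 2603758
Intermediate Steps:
(3313668 + (459 + r)²) - 1105551 = (3313668 + (459 + 170)²) - 1105551 = (3313668 + 629²) - 1105551 = (3313668 + 395641) - 1105551 = 3709309 - 1105551 = 2603758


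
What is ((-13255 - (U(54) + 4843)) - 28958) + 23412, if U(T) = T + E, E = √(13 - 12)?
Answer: -23699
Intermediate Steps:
E = 1 (E = √1 = 1)
U(T) = 1 + T (U(T) = T + 1 = 1 + T)
((-13255 - (U(54) + 4843)) - 28958) + 23412 = ((-13255 - ((1 + 54) + 4843)) - 28958) + 23412 = ((-13255 - (55 + 4843)) - 28958) + 23412 = ((-13255 - 1*4898) - 28958) + 23412 = ((-13255 - 4898) - 28958) + 23412 = (-18153 - 28958) + 23412 = -47111 + 23412 = -23699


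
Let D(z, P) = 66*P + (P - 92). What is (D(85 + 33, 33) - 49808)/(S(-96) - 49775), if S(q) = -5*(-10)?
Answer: 47689/49725 ≈ 0.95905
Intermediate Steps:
S(q) = 50
D(z, P) = -92 + 67*P (D(z, P) = 66*P + (-92 + P) = -92 + 67*P)
(D(85 + 33, 33) - 49808)/(S(-96) - 49775) = ((-92 + 67*33) - 49808)/(50 - 49775) = ((-92 + 2211) - 49808)/(-49725) = (2119 - 49808)*(-1/49725) = -47689*(-1/49725) = 47689/49725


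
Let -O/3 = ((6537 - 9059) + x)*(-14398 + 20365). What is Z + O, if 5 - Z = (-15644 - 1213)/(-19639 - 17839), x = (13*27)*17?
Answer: -2311228550177/37478 ≈ -6.1669e+7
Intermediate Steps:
x = 5967 (x = 351*17 = 5967)
Z = 170533/37478 (Z = 5 - (-15644 - 1213)/(-19639 - 17839) = 5 - (-16857)/(-37478) = 5 - (-16857)*(-1)/37478 = 5 - 1*16857/37478 = 5 - 16857/37478 = 170533/37478 ≈ 4.5502)
O = -61668945 (O = -3*((6537 - 9059) + 5967)*(-14398 + 20365) = -3*(-2522 + 5967)*5967 = -10335*5967 = -3*20556315 = -61668945)
Z + O = 170533/37478 - 61668945 = -2311228550177/37478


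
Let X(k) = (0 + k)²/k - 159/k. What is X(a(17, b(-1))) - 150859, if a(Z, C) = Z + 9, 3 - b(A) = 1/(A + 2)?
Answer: -3921817/26 ≈ -1.5084e+5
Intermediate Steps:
b(A) = 3 - 1/(2 + A) (b(A) = 3 - 1/(A + 2) = 3 - 1/(2 + A))
a(Z, C) = 9 + Z
X(k) = k - 159/k (X(k) = k²/k - 159/k = k - 159/k)
X(a(17, b(-1))) - 150859 = ((9 + 17) - 159/(9 + 17)) - 150859 = (26 - 159/26) - 150859 = 517/26 - 150859 = -3921817/26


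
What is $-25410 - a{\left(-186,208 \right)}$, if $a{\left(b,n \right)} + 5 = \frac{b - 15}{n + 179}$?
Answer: $- \frac{3277178}{129} \approx -25404.0$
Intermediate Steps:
$a{\left(b,n \right)} = -5 + \frac{-15 + b}{179 + n}$ ($a{\left(b,n \right)} = -5 + \frac{b - 15}{n + 179} = -5 + \frac{-15 + b}{179 + n}$)
$-25410 - a{\left(-186,208 \right)} = -25410 - \frac{-910 - 186 - 1040}{179 + 208} = -25410 - \frac{-910 - 186 - 1040}{387} = -25410 - \frac{1}{387} \left(-2136\right) = -25410 - - \frac{712}{129} = -25410 + \frac{712}{129} = - \frac{3277178}{129}$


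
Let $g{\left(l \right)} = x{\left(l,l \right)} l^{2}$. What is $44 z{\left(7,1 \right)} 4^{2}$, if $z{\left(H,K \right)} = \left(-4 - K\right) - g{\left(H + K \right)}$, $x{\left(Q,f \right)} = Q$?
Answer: $-363968$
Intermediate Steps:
$g{\left(l \right)} = l^{3}$ ($g{\left(l \right)} = l l^{2} = l^{3}$)
$z{\left(H,K \right)} = -4 - K - \left(H + K\right)^{3}$ ($z{\left(H,K \right)} = \left(-4 - K\right) - \left(H + K\right)^{3} = -4 - K - \left(H + K\right)^{3}$)
$44 z{\left(7,1 \right)} 4^{2} = 44 \left(-4 - 1 - \left(7 + 1\right)^{3}\right) 4^{2} = 44 \left(-4 - 1 - 8^{3}\right) 16 = 44 \left(-4 - 1 - 512\right) 16 = 44 \left(-517\right) 16 = \left(-22748\right) 16 = -363968$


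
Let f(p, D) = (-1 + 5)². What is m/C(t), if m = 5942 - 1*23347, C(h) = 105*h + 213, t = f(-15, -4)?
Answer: -17405/1893 ≈ -9.1944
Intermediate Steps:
f(p, D) = 16 (f(p, D) = 4² = 16)
t = 16
C(h) = 213 + 105*h
m = -17405 (m = 5942 - 23347 = -17405)
m/C(t) = -17405/(213 + 105*16) = -17405/(213 + 1680) = -17405/1893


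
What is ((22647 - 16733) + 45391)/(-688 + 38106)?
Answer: 51305/37418 ≈ 1.3711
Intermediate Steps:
((22647 - 16733) + 45391)/(-688 + 38106) = (5914 + 45391)/37418 = 51305*(1/37418) = 51305/37418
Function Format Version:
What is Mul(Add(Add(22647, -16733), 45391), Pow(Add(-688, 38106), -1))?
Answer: Rational(51305, 37418) ≈ 1.3711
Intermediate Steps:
Mul(Add(Add(22647, -16733), 45391), Pow(Add(-688, 38106), -1)) = Mul(Add(5914, 45391), Pow(37418, -1)) = Mul(51305, Rational(1, 37418)) = Rational(51305, 37418)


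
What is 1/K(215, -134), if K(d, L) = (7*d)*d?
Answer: 1/323575 ≈ 3.0905e-6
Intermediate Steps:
K(d, L) = 7*d²
1/K(215, -134) = 1/(7*215²) = 1/(7*46225) = 1/323575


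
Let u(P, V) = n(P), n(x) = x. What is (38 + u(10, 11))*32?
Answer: 1536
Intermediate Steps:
u(P, V) = P
(38 + u(10, 11))*32 = (38 + 10)*32 = 48*32 = 1536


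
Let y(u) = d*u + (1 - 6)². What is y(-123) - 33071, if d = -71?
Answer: -24313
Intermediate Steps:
y(u) = 25 - 71*u (y(u) = -71*u + (1 - 6)² = -71*u + (-5)² = -71*u + 25 = 25 - 71*u)
y(-123) - 33071 = (25 - 71*(-123)) - 33071 = (25 + 8733) - 33071 = 8758 - 33071 = -24313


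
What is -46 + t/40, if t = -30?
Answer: -187/4 ≈ -46.750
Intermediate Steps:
-46 + t/40 = -46 - 30/40 = -46 + (1/40)*(-30) = -46 - ¾ = -187/4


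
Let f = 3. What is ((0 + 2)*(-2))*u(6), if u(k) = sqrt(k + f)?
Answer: -12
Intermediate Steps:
u(k) = sqrt(3 + k) (u(k) = sqrt(k + 3) = sqrt(3 + k))
((0 + 2)*(-2))*u(6) = ((0 + 2)*(-2))*sqrt(3 + 6) = (2*(-2))*sqrt(9) = -4*3 = -12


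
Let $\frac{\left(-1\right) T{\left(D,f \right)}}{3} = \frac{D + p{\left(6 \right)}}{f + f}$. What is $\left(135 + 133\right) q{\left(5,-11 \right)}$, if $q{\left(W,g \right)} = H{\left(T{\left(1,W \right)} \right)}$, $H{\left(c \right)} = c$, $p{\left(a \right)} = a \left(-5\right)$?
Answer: $\frac{11658}{5} \approx 2331.6$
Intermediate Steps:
$p{\left(a \right)} = - 5 a$
$T{\left(D,f \right)} = - \frac{3 \left(-30 + D\right)}{2 f}$ ($T{\left(D,f \right)} = - 3 \frac{D - 30}{f + f} = - 3 \frac{D - 30}{2 f} = - 3 \left(-30 + D\right) \frac{1}{2 f} = - 3 \frac{-30 + D}{2 f} = - \frac{3 \left(-30 + D\right)}{2 f}$)
$q{\left(W,g \right)} = \frac{87}{2 W}$ ($q{\left(W,g \right)} = \frac{3 \left(30 - 1\right)}{2 W} = \frac{3}{2} \frac{1}{W} 29 = \frac{87}{2 W}$)
$\left(135 + 133\right) q{\left(5,-11 \right)} = \left(135 + 133\right) \frac{87}{2 \cdot 5} = 268 \cdot \frac{87}{2} \cdot \frac{1}{5} = 268 \cdot \frac{87}{10} = \frac{11658}{5}$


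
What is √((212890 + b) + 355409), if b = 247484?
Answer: √815783 ≈ 903.21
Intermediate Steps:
√((212890 + b) + 355409) = √((212890 + 247484) + 355409) = √(460374 + 355409) = √815783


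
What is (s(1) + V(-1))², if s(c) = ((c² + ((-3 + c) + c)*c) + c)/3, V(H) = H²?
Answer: 16/9 ≈ 1.7778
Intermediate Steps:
s(c) = c/3 + c²/3 + c*(-3 + 2*c)/3 (s(c) = ((c² + (-3 + 2*c)*c) + c)*(⅓) = ((c² + c*(-3 + 2*c)) + c)*(⅓) = (c + c² + c*(-3 + 2*c))*(⅓) = c/3 + c²/3 + c*(-3 + 2*c)/3)
(s(1) + V(-1))² = ((⅓)*1*(-2 + 3*1) + (-1)²)² = ((⅓)*1*(-2 + 3) + 1)² = ((⅓)*1*1 + 1)² = (⅓ + 1)² = (4/3)² = 16/9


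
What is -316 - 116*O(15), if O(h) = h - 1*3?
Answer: -1708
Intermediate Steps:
O(h) = -3 + h (O(h) = h - 3 = -3 + h)
-316 - 116*O(15) = -316 - 116*(-3 + 15) = -316 - 116*12 = -316 - 1392 = -1708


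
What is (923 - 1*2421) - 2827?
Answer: -4325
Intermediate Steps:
(923 - 1*2421) - 2827 = (923 - 2421) - 2827 = -1498 - 2827 = -4325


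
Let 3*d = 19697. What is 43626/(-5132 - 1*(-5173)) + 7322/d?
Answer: 860201928/807577 ≈ 1065.2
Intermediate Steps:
d = 19697/3 (d = (⅓)*19697 = 19697/3 ≈ 6565.7)
43626/(-5132 - 1*(-5173)) + 7322/d = 43626/(-5132 - 1*(-5173)) + 7322/(19697/3) = 43626/(-5132 + 5173) + 7322*(3/19697) = 43626/41 + 21966/19697 = 860201928/807577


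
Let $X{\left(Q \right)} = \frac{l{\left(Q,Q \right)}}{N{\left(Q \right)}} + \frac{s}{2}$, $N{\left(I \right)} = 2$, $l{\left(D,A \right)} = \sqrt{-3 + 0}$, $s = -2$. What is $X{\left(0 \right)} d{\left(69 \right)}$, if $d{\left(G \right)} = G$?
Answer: $-69 + \frac{69 i \sqrt{3}}{2} \approx -69.0 + 59.756 i$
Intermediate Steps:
$l{\left(D,A \right)} = i \sqrt{3}$ ($l{\left(D,A \right)} = \sqrt{-3} = i \sqrt{3}$)
$X{\left(Q \right)} = -1 + \frac{i \sqrt{3}}{2}$ ($X{\left(Q \right)} = \frac{i \sqrt{3}}{2} - \frac{2}{2} = i \sqrt{3} \cdot \frac{1}{2} - 1 = \frac{i \sqrt{3}}{2} - 1 = -1 + \frac{i \sqrt{3}}{2}$)
$X{\left(0 \right)} d{\left(69 \right)} = \left(-1 + \frac{i \sqrt{3}}{2}\right) 69 = -69 + \frac{69 i \sqrt{3}}{2}$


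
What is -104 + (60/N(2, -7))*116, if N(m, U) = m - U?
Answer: 2008/3 ≈ 669.33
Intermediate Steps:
-104 + (60/N(2, -7))*116 = -104 + (60/(2 - 1*(-7)))*116 = -104 + (60/(2 + 7))*116 = -104 + (60/9)*116 = -104 + (60*(1/9))*116 = -104 + (20/3)*116 = -104 + 2320/3 = 2008/3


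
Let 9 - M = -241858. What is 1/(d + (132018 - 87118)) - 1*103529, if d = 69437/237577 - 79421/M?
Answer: -267109308333116287539/2580043353945062 ≈ -1.0353e+5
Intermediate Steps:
M = 241867 (M = 9 - 1*(-241858) = 9 + 241858 = 241867)
d = -2074084038/57462036259 (d = 69437/237577 - 79421/241867 = -2074084038/57462036259 ≈ -0.036095)
1/(d + (132018 - 87118)) - 1*103529 = 1/(-2074084038/57462036259 + (132018 - 87118)) - 1*103529 = 1/(-2074084038/57462036259 + 44900) - 103529 = 1/(2580043353945062/57462036259) - 103529 = 57462036259/2580043353945062 - 103529 = -267109308333116287539/2580043353945062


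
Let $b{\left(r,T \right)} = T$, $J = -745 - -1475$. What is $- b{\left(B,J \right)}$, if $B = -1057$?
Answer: $-730$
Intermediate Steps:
$J = 730$ ($J = -745 + 1475 = 730$)
$- b{\left(B,J \right)} = \left(-1\right) 730 = -730$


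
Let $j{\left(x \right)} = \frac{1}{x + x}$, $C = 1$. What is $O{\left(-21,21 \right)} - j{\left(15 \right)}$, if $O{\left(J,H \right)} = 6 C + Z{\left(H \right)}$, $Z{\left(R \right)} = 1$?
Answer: $\frac{209}{30} \approx 6.9667$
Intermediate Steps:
$j{\left(x \right)} = \frac{1}{2 x}$
$O{\left(J,H \right)} = 7$ ($O{\left(J,H \right)} = 6 \cdot 1 + 1 = 6 + 1 = 7$)
$O{\left(-21,21 \right)} - j{\left(15 \right)} = 7 - \frac{1}{2 \cdot 15} = 7 - \frac{1}{2} \cdot \frac{1}{15} = 7 - \frac{1}{30} = \frac{209}{30}$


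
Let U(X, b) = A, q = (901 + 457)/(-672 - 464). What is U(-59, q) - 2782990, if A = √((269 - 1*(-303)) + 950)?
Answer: -2782990 + √1522 ≈ -2.7830e+6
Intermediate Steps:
q = -679/568 (q = 1358/(-1136) = 1358*(-1/1136) = -679/568 ≈ -1.1954)
A = √1522 (A = √((269 + 303) + 950) = √(572 + 950) = √1522 ≈ 39.013)
U(X, b) = √1522
U(-59, q) - 2782990 = √1522 - 2782990 = -2782990 + √1522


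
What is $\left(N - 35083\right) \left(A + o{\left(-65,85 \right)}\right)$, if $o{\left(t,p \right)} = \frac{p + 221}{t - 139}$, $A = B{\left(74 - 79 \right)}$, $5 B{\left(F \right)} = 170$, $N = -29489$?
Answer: $-2098590$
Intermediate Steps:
$B{\left(F \right)} = 34$ ($B{\left(F \right)} = \frac{1}{5} \cdot 170 = 34$)
$A = 34$
$o{\left(t,p \right)} = \frac{221 + p}{-139 + t}$
$\left(N - 35083\right) \left(A + o{\left(-65,85 \right)}\right) = \left(-29489 - 35083\right) \left(34 + \frac{221 + 85}{-139 - 65}\right) = - 64572 \left(34 + \frac{1}{-204} \cdot 306\right) = - 64572 \left(34 - \frac{3}{2}\right) = \left(-64572\right) \frac{65}{2} = -2098590$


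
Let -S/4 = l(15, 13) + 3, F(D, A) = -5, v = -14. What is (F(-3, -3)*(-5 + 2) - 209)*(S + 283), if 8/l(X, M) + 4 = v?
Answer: -476270/9 ≈ -52919.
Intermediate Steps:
l(X, M) = -4/9 (l(X, M) = 8/(-4 - 14) = 8/(-18) = 8*(-1/18) = -4/9)
S = -92/9 (S = -4*(-4/9 + 3) = -4*23/9 = -92/9 ≈ -10.222)
(F(-3, -3)*(-5 + 2) - 209)*(S + 283) = (-5*(-5 + 2) - 209)*(-92/9 + 283) = (-5*(-3) - 209)*(2455/9) = (15 - 209)*(2455/9) = -194*2455/9 = -476270/9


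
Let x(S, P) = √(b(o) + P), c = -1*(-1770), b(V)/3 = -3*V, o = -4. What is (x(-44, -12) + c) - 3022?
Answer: -1252 + 2*√6 ≈ -1247.1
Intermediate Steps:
b(V) = -9*V (b(V) = 3*(-3*V) = -9*V)
c = 1770
x(S, P) = √(36 + P) (x(S, P) = √(-9*(-4) + P) = √(36 + P))
(x(-44, -12) + c) - 3022 = (√(36 - 12) + 1770) - 3022 = (√24 + 1770) - 3022 = (2*√6 + 1770) - 3022 = (1770 + 2*√6) - 3022 = -1252 + 2*√6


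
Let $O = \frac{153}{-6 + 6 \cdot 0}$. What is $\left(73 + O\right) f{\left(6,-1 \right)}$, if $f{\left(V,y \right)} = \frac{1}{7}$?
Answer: $\frac{95}{14} \approx 6.7857$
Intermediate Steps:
$f{\left(V,y \right)} = \frac{1}{7}$
$O = - \frac{51}{2}$ ($O = \frac{153}{-6 + 0} = \frac{153}{-6} = 153 \left(- \frac{1}{6}\right) = - \frac{51}{2} \approx -25.5$)
$\left(73 + O\right) f{\left(6,-1 \right)} = \left(73 - \frac{51}{2}\right) \frac{1}{7} = \frac{95}{2} \cdot \frac{1}{7} = \frac{95}{14}$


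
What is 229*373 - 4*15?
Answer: 85357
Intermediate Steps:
229*373 - 4*15 = 85417 - 60 = 85357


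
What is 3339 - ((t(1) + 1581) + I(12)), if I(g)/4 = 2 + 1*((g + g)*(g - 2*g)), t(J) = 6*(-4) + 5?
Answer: 2921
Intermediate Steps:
t(J) = -19 (t(J) = -24 + 5 = -19)
I(g) = 8 - 8*g² (I(g) = 4*(2 + 1*((g + g)*(g - 2*g))) = 4*(2 + 1*((2*g)*(-g))) = 4*(2 + 1*(-2*g²)) = 4*(2 - 2*g²) = 8 - 8*g²)
3339 - ((t(1) + 1581) + I(12)) = 3339 - ((-19 + 1581) + (8 - 8*12²)) = 3339 - (1562 + (8 - 8*144)) = 3339 - (1562 + (8 - 1152)) = 3339 - (1562 - 1144) = 3339 - 1*418 = 3339 - 418 = 2921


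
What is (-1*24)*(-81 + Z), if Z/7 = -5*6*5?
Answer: 27144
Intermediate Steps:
Z = -1050 (Z = 7*(-5*6*5) = 7*(-30*5) = 7*(-150) = -1050)
(-1*24)*(-81 + Z) = (-1*24)*(-81 - 1050) = -24*(-1131) = 27144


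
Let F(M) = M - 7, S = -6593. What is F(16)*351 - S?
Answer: 9752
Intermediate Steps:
F(M) = -7 + M
F(16)*351 - S = (-7 + 16)*351 - 1*(-6593) = 9*351 + 6593 = 3159 + 6593 = 9752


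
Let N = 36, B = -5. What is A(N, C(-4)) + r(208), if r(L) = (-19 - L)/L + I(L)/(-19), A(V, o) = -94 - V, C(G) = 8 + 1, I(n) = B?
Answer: -517033/3952 ≈ -130.83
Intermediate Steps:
I(n) = -5
C(G) = 9
r(L) = 5/19 + (-19 - L)/L (r(L) = (-19 - L)/L - 5/(-19) = (-19 - L)/L - 5*(-1/19) = (-19 - L)/L + 5/19 = 5/19 + (-19 - L)/L)
A(N, C(-4)) + r(208) = (-94 - 1*36) + (-14/19 - 19/208) = (-94 - 36) + (-14/19 - 19*1/208) = -130 + (-14/19 - 19/208) = -130 - 3273/3952 = -517033/3952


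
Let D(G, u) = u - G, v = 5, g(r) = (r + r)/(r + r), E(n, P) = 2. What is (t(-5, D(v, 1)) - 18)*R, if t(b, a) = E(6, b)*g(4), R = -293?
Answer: 4688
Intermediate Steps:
g(r) = 1 (g(r) = (2*r)/((2*r)) = (2*r)*(1/(2*r)) = 1)
t(b, a) = 2 (t(b, a) = 2*1 = 2)
(t(-5, D(v, 1)) - 18)*R = (2 - 18)*(-293) = -16*(-293) = 4688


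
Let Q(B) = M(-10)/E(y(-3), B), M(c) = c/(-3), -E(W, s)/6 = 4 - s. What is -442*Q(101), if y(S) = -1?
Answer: -2210/873 ≈ -2.5315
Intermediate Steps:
E(W, s) = -24 + 6*s (E(W, s) = -6*(4 - s) = -24 + 6*s)
M(c) = -c/3 (M(c) = c*(-⅓) = -c/3)
Q(B) = 10/(3*(-24 + 6*B)) (Q(B) = (-⅓*(-10))/(-24 + 6*B) = 10/(3*(-24 + 6*B)))
-442*Q(101) = -2210/(9*(-4 + 101)) = -2210/(9*97) = -442*5/873 = -2210/873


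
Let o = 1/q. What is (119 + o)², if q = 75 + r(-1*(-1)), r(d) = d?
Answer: 81812025/5776 ≈ 14164.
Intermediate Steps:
q = 76 (q = 75 - 1*(-1) = 75 + 1 = 76)
o = 1/76 ≈ 0.013158
(119 + o)² = (119 + 1/76)² = (9045/76)² = 81812025/5776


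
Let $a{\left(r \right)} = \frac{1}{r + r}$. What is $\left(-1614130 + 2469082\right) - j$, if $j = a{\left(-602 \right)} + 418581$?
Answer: $\frac{525390685}{1204} \approx 4.3637 \cdot 10^{5}$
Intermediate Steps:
$a{\left(r \right)} = \frac{1}{2 r}$
$j = \frac{503971523}{1204}$ ($j = \frac{1}{2 \left(-602\right)} + 418581 = \frac{1}{2} \left(- \frac{1}{602}\right) + 418581 = - \frac{1}{1204} + 418581 = \frac{503971523}{1204} \approx 4.1858 \cdot 10^{5}$)
$\left(-1614130 + 2469082\right) - j = \left(-1614130 + 2469082\right) - \frac{503971523}{1204} = 854952 - \frac{503971523}{1204} = \frac{525390685}{1204}$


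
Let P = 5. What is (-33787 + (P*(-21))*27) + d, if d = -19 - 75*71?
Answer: -41966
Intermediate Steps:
d = -5344 (d = -19 - 5325 = -5344)
(-33787 + (P*(-21))*27) + d = (-33787 + (5*(-21))*27) - 5344 = (-33787 - 105*27) - 5344 = (-33787 - 2835) - 5344 = -36622 - 5344 = -41966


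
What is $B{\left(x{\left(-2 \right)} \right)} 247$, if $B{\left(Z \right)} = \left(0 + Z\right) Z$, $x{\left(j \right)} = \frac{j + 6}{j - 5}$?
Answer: $\frac{3952}{49} \approx 80.653$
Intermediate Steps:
$x{\left(j \right)} = \frac{6 + j}{-5 + j}$
$B{\left(Z \right)} = Z^{2}$ ($B{\left(Z \right)} = Z Z = Z^{2}$)
$B{\left(x{\left(-2 \right)} \right)} 247 = \left(\frac{6 - 2}{-5 - 2}\right)^{2} \cdot 247 = \left(\frac{1}{-7} \cdot 4\right)^{2} \cdot 247 = \left(\left(- \frac{1}{7}\right) 4\right)^{2} \cdot 247 = \left(- \frac{4}{7}\right)^{2} \cdot 247 = \frac{16}{49} \cdot 247 = \frac{3952}{49}$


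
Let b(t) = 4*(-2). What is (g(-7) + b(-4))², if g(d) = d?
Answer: 225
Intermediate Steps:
b(t) = -8
(g(-7) + b(-4))² = (-7 - 8)² = (-15)² = 225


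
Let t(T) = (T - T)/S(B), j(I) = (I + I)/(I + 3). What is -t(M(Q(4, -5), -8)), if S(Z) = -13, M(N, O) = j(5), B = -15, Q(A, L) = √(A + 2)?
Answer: 0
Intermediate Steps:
Q(A, L) = √(2 + A)
j(I) = 2*I/(3 + I) (j(I) = (2*I)/(3 + I) = 2*I/(3 + I))
M(N, O) = 5/4 (M(N, O) = 2*5/(3 + 5) = 2*5/8 = 2*5*(⅛) = 5/4)
t(T) = 0 (t(T) = (T - T)/(-13) = 0*(-1/13) = 0)
-t(M(Q(4, -5), -8)) = -1*0 = 0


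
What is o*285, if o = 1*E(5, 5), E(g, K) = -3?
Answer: -855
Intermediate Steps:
o = -3 (o = 1*(-3) = -3)
o*285 = -3*285 = -855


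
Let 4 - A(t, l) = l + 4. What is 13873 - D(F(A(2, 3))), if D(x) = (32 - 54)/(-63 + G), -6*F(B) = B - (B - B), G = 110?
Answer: 652053/47 ≈ 13873.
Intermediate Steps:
A(t, l) = -l (A(t, l) = 4 - (l + 4) = 4 - (4 + l) = 4 + (-4 - l) = -l)
F(B) = -B/6 (F(B) = -(B - (B - B))/6 = -(B - 1*0)/6 = -(B + 0)/6 = -B/6)
D(x) = -22/47 (D(x) = (32 - 54)/(-63 + 110) = -22/47)
13873 - D(F(A(2, 3))) = 13873 - 1*(-22/47) = 13873 + 22/47 = 652053/47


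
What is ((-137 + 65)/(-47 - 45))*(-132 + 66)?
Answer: -1188/23 ≈ -51.652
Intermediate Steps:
((-137 + 65)/(-47 - 45))*(-132 + 66) = -72/(-92)*(-66) = -72*(-1/92)*(-66) = (18/23)*(-66) = -1188/23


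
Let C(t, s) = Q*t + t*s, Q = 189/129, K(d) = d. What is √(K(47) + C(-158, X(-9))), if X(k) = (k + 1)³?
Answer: √149235585/43 ≈ 284.10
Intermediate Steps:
Q = 63/43 (Q = 189*(1/129) = 63/43 ≈ 1.4651)
X(k) = (1 + k)³
C(t, s) = 63*t/43 + s*t (C(t, s) = 63*t/43 + t*s = 63*t/43 + s*t)
√(K(47) + C(-158, X(-9))) = √(47 + (1/43)*(-158)*(63 + 43*(1 - 9)³)) = √(47 + (1/43)*(-158)*(63 + 43*(-8)³)) = √(47 + (1/43)*(-158)*(63 + 43*(-512))) = √(47 + (1/43)*(-158)*(63 - 22016)) = √(47 + (1/43)*(-158)*(-21953)) = √(47 + 3468574/43) = √(3470595/43) = √149235585/43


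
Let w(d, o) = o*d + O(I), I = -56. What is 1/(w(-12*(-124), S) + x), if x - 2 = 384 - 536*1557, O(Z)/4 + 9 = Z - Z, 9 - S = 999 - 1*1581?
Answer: 1/45206 ≈ 2.2121e-5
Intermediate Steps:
S = 591 (S = 9 - (999 - 1*1581) = 9 - (999 - 1581) = 9 - 1*(-582) = 9 + 582 = 591)
O(Z) = -36 (O(Z) = -36 + 4*(Z - Z) = -36 + 4*0 = -36 + 0 = -36)
w(d, o) = -36 + d*o (w(d, o) = o*d - 36 = d*o - 36 = -36 + d*o)
x = -834166 (x = 2 + (384 - 536*1557) = 2 + (384 - 834552) = 2 - 834168 = -834166)
1/(w(-12*(-124), S) + x) = 1/((-36 - 12*(-124)*591) - 834166) = 1/((-36 + 1488*591) - 834166) = 1/((-36 + 879408) - 834166) = 1/(879372 - 834166) = 1/45206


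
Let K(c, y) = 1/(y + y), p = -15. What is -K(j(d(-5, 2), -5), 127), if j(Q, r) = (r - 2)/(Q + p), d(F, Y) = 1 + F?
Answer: -1/254 ≈ -0.0039370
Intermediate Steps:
j(Q, r) = (-2 + r)/(-15 + Q) (j(Q, r) = (r - 2)/(Q - 15) = (-2 + r)/(-15 + Q))
K(c, y) = 1/(2*y)
-K(j(d(-5, 2), -5), 127) = -1/(2*127) = -1*1/254 = -1/254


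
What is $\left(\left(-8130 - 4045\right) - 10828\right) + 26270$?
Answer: $3267$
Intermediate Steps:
$\left(\left(-8130 - 4045\right) - 10828\right) + 26270 = \left(-12175 - 10828\right) + 26270 = -23003 + 26270 = 3267$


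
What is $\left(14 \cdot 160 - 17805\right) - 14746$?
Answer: $-30311$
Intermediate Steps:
$\left(14 \cdot 160 - 17805\right) - 14746 = \left(2240 - 17805\right) - 14746 = -15565 - 14746 = -30311$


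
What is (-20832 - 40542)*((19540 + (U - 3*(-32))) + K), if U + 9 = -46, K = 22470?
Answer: -2580838074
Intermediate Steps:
U = -55 (U = -9 - 46 = -55)
(-20832 - 40542)*((19540 + (U - 3*(-32))) + K) = (-20832 - 40542)*((19540 + (-55 - 3*(-32))) + 22470) = -61374*((19540 + (-55 + 96)) + 22470) = -61374*((19540 + 41) + 22470) = -61374*(19581 + 22470) = -61374*42051 = -2580838074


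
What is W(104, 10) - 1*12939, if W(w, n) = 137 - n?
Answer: -12812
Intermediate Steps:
W(104, 10) - 1*12939 = (137 - 1*10) - 1*12939 = (137 - 10) - 12939 = 127 - 12939 = -12812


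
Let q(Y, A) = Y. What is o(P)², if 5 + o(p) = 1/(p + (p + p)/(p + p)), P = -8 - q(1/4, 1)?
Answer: 22201/841 ≈ 26.398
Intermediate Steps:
P = -33/4 (P = -8 - 1/4 = -8 - 1*¼ = -8 - ¼ = -33/4 ≈ -8.2500)
o(p) = -5 + 1/(1 + p) (o(p) = -5 + 1/(p + (p + p)/(p + p)) = -5 + 1/(p + (2*p)/((2*p))) = -5 + 1/(p + (2*p)*(1/(2*p))) = -5 + 1/(p + 1) = -5 + 1/(1 + p))
o(P)² = ((-4 - 5*(-33/4))/(1 - 33/4))² = ((-4 + 165/4)/(-29/4))² = (-4/29*149/4)² = (-149/29)² = 22201/841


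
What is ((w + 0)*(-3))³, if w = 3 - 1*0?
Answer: -729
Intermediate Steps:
w = 3 (w = 3 + 0 = 3)
((w + 0)*(-3))³ = ((3 + 0)*(-3))³ = (3*(-3))³ = (-9)³ = -729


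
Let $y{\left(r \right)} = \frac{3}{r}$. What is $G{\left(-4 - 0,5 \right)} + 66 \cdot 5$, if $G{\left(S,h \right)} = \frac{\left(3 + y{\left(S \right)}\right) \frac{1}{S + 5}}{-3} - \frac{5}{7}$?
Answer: $\frac{9199}{28} \approx 328.54$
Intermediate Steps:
$G{\left(S,h \right)} = - \frac{5}{7} - \frac{3 + \frac{3}{S}}{3 \left(5 + S\right)}$ ($G{\left(S,h \right)} = \frac{\left(3 + \frac{3}{S}\right) \frac{1}{S + 5}}{-3} - \frac{5}{7} = \frac{3 + \frac{3}{S}}{5 + S} \left(- \frac{1}{3}\right) - \frac{5}{7} = - \frac{3 + \frac{3}{S}}{3 \left(5 + S\right)} - \frac{5}{7} = - \frac{5}{7} - \frac{3 + \frac{3}{S}}{3 \left(5 + S\right)}$)
$G{\left(-4 - 0,5 \right)} + 66 \cdot 5 = \frac{-7 - \left(-4 - 0\right) \left(32 + 5 \left(-4 - 0\right)\right)}{7 \left(-4 - 0\right) \left(5 - 4\right)} + 66 \cdot 5 = \frac{-7 - \left(-4 + 0\right) \left(32 + 5 \left(-4 + 0\right)\right)}{7 \left(-4 + 0\right) \left(5 + \left(-4 + 0\right)\right)} + 330 = \frac{-7 - - 4 \left(32 + 5 \left(-4\right)\right)}{7 \left(-4\right) \left(5 - 4\right)} + 330 = \frac{1}{7} \left(- \frac{1}{4}\right) 1^{-1} \left(-7 - - 4 \left(32 - 20\right)\right) + 330 = \frac{1}{7} \left(- \frac{1}{4}\right) 1 \left(-7 - \left(-4\right) 12\right) + 330 = \frac{1}{7} \left(- \frac{1}{4}\right) 1 \left(-7 + 48\right) + 330 = \frac{1}{7} \left(- \frac{1}{4}\right) 1 \cdot 41 + 330 = - \frac{41}{28} + 330 = \frac{9199}{28}$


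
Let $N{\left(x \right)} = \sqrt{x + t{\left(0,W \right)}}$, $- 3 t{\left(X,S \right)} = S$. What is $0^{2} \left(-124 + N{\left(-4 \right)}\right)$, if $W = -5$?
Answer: $0$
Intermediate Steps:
$t{\left(X,S \right)} = - \frac{S}{3}$
$N{\left(x \right)} = \sqrt{\frac{5}{3} + x}$ ($N{\left(x \right)} = \sqrt{x - - \frac{5}{3}} = \sqrt{x + \frac{5}{3}} = \sqrt{\frac{5}{3} + x}$)
$0^{2} \left(-124 + N{\left(-4 \right)}\right) = 0^{2} \left(-124 + \frac{\sqrt{15 + 9 \left(-4\right)}}{3}\right) = 0 \left(-124 + \frac{\sqrt{15 - 36}}{3}\right) = 0 \left(-124 + \frac{\sqrt{-21}}{3}\right) = 0 \left(-124 + \frac{i \sqrt{21}}{3}\right) = 0$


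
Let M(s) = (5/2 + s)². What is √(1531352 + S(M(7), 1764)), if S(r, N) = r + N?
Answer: 15*√27257/2 ≈ 1238.2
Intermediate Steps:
M(s) = (5/2 + s)² (M(s) = (5*(½) + s)² = (5/2 + s)²)
S(r, N) = N + r
√(1531352 + S(M(7), 1764)) = √(1531352 + (1764 + (5 + 2*7)²/4)) = √(1531352 + (1764 + (5 + 14)²/4)) = √(1531352 + (1764 + (¼)*19²)) = √(1531352 + (1764 + (¼)*361)) = √(1531352 + (1764 + 361/4)) = √(1531352 + 7417/4) = √(6132825/4) = 15*√27257/2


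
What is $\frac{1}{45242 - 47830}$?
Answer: $- \frac{1}{2588} \approx -0.0003864$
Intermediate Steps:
$\frac{1}{45242 - 47830} = \frac{1}{-2588} = - \frac{1}{2588}$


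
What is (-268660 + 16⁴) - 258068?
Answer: -461192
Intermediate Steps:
(-268660 + 16⁴) - 258068 = (-268660 + 65536) - 258068 = -203124 - 258068 = -461192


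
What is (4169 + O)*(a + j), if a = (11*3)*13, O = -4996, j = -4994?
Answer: 3775255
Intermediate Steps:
a = 429 (a = 33*13 = 429)
(4169 + O)*(a + j) = (4169 - 4996)*(429 - 4994) = -827*(-4565) = 3775255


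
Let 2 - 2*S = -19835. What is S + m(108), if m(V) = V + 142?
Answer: 20337/2 ≈ 10169.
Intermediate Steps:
S = 19837/2 (S = 1 - 1/2*(-19835) = 1 + 19835/2 = 19837/2 ≈ 9918.5)
m(V) = 142 + V
S + m(108) = 19837/2 + (142 + 108) = 19837/2 + 250 = 20337/2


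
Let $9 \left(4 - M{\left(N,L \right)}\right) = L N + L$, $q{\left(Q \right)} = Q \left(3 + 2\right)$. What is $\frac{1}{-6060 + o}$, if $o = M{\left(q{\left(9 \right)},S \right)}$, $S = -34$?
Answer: $- \frac{9}{52940} \approx -0.00017$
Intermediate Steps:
$q{\left(Q \right)} = 5 Q$ ($q{\left(Q \right)} = Q 5 = 5 Q$)
$M{\left(N,L \right)} = 4 - \frac{L}{9} - \frac{L N}{9}$ ($M{\left(N,L \right)} = 4 - \frac{L N + L}{9} = 4 - \frac{L + L N}{9} = 4 - \left(\frac{L}{9} + \frac{L N}{9}\right) = 4 - \frac{L}{9} - \frac{L N}{9}$)
$o = \frac{1600}{9}$ ($o = 4 - - \frac{34}{9} - - \frac{34 \cdot 5 \cdot 9}{9} = 4 + \frac{34}{9} - \left(- \frac{34}{9}\right) 45 = 4 + \frac{34}{9} + 170 = \frac{1600}{9} \approx 177.78$)
$\frac{1}{-6060 + o} = \frac{1}{-6060 + \frac{1600}{9}} = \frac{1}{- \frac{52940}{9}} = - \frac{9}{52940}$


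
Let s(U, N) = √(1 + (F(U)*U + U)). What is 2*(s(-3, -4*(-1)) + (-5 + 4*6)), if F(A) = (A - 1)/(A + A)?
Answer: 38 + 4*I ≈ 38.0 + 4.0*I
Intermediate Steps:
F(A) = (-1 + A)/(2*A) (F(A) = (-1 + A)/((2*A)) = (-1 + A)*(1/(2*A)) = (-1 + A)/(2*A))
s(U, N) = √(½ + 3*U/2) (s(U, N) = √(1 + (((-1 + U)/(2*U))*U + U)) = √(1 + ((-½ + U/2) + U)) = √(1 + (-½ + 3*U/2)) = √(½ + 3*U/2))
2*(s(-3, -4*(-1)) + (-5 + 4*6)) = 2*(√(2 + 6*(-3))/2 + (-5 + 4*6)) = 2*(√(2 - 18)/2 + (-5 + 24)) = 2*(√(-16)/2 + 19) = 2*((4*I)/2 + 19) = 2*(2*I + 19) = 2*(19 + 2*I) = 38 + 4*I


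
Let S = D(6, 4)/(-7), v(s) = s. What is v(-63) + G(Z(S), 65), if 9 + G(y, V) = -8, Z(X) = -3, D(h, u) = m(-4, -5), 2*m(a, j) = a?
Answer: -80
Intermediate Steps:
m(a, j) = a/2
D(h, u) = -2 (D(h, u) = (½)*(-4) = -2)
S = 2/7 (S = -2/(-7) = -2*(-⅐) = 2/7 ≈ 0.28571)
G(y, V) = -17 (G(y, V) = -9 - 8 = -17)
v(-63) + G(Z(S), 65) = -63 - 17 = -80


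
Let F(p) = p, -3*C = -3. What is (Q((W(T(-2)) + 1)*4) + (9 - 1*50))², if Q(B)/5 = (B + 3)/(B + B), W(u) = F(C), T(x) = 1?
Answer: 361201/256 ≈ 1410.9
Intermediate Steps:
C = 1 (C = -⅓*(-3) = 1)
W(u) = 1
Q(B) = 5*(3 + B)/(2*B) (Q(B) = 5*((B + 3)/(B + B)) = 5*((3 + B)/((2*B))) = 5*((3 + B)*(1/(2*B))) = 5*((3 + B)/(2*B)) = 5*(3 + B)/(2*B))
(Q((W(T(-2)) + 1)*4) + (9 - 1*50))² = (5*(3 + (1 + 1)*4)/(2*(((1 + 1)*4))) + (9 - 1*50))² = (5*(3 + 2*4)/(2*((2*4))) + (9 - 50))² = ((5/2)*(3 + 8)/8 - 41)² = ((5/2)*(⅛)*11 - 41)² = (55/16 - 41)² = (-601/16)² = 361201/256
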